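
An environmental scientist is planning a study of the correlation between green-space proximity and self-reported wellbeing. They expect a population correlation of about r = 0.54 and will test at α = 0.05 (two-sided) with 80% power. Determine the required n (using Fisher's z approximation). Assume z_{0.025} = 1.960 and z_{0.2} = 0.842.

n = 25

Fisher's z: C = ½·ln((1+r)/(1−r)) = ½·ln(3.3478) = 0.6042.
n = ((z_{α/2} + z_β)/C)² + 3.
(1.960 + 0.842) / 0.6042 = 2.802 / 0.6042 = 4.638.
n = 4.638² + 3 = 21.51 + 3 = 24.5.
Round up.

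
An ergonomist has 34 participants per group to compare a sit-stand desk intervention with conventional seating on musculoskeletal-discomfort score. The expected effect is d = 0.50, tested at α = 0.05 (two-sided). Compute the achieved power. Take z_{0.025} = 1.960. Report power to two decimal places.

For two equal groups, power = Φ(d·√(n/2) − z_{α/2}).
d·√(n/2) = 0.50 × √(34/2) = 0.50 × 4.123 = 2.062.
z_β = 2.062 − 1.960 = 0.102.
Power = Φ(0.102) = 0.540.

power ≈ 0.54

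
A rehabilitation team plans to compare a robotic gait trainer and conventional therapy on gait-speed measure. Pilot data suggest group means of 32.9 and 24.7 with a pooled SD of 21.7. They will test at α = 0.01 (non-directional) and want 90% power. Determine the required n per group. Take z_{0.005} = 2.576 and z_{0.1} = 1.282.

n = 209 per group

Cohen's d = |M₁ − M₂| / SD_pooled = |32.9 − 24.7| / 21.7 = 8.2 / 21.7 = 0.378.
For two independent groups with equal n: n = 2·((z_{α/2} + z_β) / d)².
z_{α/2} + z_β = 2.576 + 1.282 = 3.858.
n = 2 × (3.858 / 0.378)² = 2 × 10.206² = 2 × 104.17 = 208.3.
Round up to the next whole participant.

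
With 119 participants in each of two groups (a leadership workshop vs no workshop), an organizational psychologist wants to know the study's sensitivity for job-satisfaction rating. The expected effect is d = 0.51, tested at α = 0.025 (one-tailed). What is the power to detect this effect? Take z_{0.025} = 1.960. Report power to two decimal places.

For two equal groups, power = Φ(d·√(n/2) − z_{α}).
d·√(n/2) = 0.51 × √(119/2) = 0.51 × 7.714 = 3.934.
z_β = 3.934 − 1.960 = 1.974.
Power = Φ(1.974) = 0.976.

power ≈ 0.98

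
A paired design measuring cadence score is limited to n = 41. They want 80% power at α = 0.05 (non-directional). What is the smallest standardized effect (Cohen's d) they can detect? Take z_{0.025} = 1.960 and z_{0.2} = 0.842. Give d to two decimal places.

For a single sample (or paired design) of n = 41: d_min = (z_{α/2} + z_β)/√n.
z-sum = 1.960 + 0.842 = 2.802.
d_min = 2.802 / √41 = 2.802 / 6.403 = 0.438.

d_min ≈ 0.44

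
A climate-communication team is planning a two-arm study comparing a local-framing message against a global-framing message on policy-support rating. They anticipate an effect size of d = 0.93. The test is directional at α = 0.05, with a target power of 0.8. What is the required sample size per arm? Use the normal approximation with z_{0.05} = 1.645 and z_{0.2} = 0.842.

For two independent groups with equal n: n = 2·((z_{α} + z_β) / d)².
z_{α} + z_β = 1.645 + 0.842 = 2.487.
n = 2 × (2.487 / 0.93)² = 2 × 2.674² = 2 × 7.15 = 14.3.
Round up to the next whole participant.

n = 15 per group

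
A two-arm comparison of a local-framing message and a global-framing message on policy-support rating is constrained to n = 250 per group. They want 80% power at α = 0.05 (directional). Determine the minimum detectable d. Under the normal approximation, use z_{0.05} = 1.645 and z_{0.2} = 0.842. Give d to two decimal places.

For two independent groups of n = 250 each: d_min = (z_{α} + z_β)·√(2/n).
z-sum = 1.645 + 0.842 = 2.487.
d_min = 2.487 × √(2/250) = 2.487 × 0.0894 = 0.222.

d_min ≈ 0.22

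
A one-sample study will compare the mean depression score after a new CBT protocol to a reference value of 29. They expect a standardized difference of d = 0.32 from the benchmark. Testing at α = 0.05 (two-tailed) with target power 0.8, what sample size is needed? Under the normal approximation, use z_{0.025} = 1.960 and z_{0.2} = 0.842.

For a one-sample test: n = ((z_{α/2} + z_β) / d)².
z_{α/2} + z_β = 1.960 + 0.842 = 2.802.
n = (2.802 / 0.32)² = 8.756² = 76.67.
Round up.

n = 77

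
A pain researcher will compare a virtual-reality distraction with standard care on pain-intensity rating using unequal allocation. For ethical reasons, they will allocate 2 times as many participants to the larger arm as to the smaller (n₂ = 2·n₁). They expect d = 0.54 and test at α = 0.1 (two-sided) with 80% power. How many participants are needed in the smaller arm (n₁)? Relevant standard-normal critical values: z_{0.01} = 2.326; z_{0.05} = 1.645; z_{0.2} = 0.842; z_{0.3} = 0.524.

n₁ = 32

With allocation ratio k = n₂/n₁ = 2, Var(x̄₁−x̄₂) = σ²(1/n₁ + 1/(k·n₁)) = σ²·(k+1)/(k·n₁).
So n₁ = (1 + 1/k)·((z_{α/2} + z_β)/d)² = 1.500 × (2.487/0.54)².
n₁ = 1.500 × 21.21 = 31.8.
Round up: n₁ = 32, giving n₂ = 2 × 32 = 64.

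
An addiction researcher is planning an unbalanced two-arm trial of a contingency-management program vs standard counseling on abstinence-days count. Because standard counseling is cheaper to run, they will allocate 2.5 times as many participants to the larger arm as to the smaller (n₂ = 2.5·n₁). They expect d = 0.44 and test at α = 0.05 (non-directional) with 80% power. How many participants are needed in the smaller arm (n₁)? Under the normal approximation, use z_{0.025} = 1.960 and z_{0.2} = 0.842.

With allocation ratio k = n₂/n₁ = 2.5, Var(x̄₁−x̄₂) = σ²(1/n₁ + 1/(k·n₁)) = σ²·(k+1)/(k·n₁).
So n₁ = (1 + 1/k)·((z_{α/2} + z_β)/d)² = 1.400 × (2.802/0.44)².
n₁ = 1.400 × 40.55 = 56.8.
Round up: n₁ = 57, giving n₂ = ⌈2.5 × 57⌉ = ⌈142.5⌉ = 143.

n₁ = 57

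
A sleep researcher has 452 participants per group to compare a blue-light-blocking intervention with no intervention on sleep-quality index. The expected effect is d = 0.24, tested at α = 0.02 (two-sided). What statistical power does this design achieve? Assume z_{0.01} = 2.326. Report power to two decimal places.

For two equal groups, power = Φ(d·√(n/2) − z_{α/2}).
d·√(n/2) = 0.24 × √(452/2) = 0.24 × 15.033 = 3.608.
z_β = 3.608 − 2.326 = 1.282.
Power = Φ(1.282) = 0.900.

power ≈ 0.90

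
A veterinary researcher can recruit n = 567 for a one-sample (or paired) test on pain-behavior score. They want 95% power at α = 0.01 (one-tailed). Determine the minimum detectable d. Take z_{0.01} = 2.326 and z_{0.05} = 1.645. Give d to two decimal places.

d_min ≈ 0.17

For a single sample (or paired design) of n = 567: d_min = (z_{α} + z_β)/√n.
z-sum = 2.326 + 1.645 = 3.971.
d_min = 3.971 / √567 = 3.971 / 23.812 = 0.167.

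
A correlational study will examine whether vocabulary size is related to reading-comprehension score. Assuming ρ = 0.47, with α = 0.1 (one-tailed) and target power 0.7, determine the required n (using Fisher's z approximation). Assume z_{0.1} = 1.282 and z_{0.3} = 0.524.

n = 16

Fisher's z: C = ½·ln((1+r)/(1−r)) = ½·ln(2.7736) = 0.5101.
n = ((z_{α} + z_β)/C)² + 3.
(1.282 + 0.524) / 0.5101 = 1.806 / 0.5101 = 3.540.
n = 3.540² + 3 = 12.54 + 3 = 15.5.
Round up.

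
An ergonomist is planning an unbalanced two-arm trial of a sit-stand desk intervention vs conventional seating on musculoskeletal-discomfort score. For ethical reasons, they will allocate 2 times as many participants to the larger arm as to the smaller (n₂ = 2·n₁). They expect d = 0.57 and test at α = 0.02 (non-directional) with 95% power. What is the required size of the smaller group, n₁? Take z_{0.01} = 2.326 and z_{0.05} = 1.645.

With allocation ratio k = n₂/n₁ = 2, Var(x̄₁−x̄₂) = σ²(1/n₁ + 1/(k·n₁)) = σ²·(k+1)/(k·n₁).
So n₁ = (1 + 1/k)·((z_{α/2} + z_β)/d)² = 1.500 × (3.971/0.57)².
n₁ = 1.500 × 48.53 = 72.8.
Round up: n₁ = 73, giving n₂ = 2 × 73 = 146.

n₁ = 73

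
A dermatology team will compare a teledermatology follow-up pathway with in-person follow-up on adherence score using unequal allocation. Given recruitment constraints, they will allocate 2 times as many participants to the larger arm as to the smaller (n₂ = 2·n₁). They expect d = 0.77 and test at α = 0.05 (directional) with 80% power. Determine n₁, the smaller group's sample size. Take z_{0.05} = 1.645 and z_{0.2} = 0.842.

With allocation ratio k = n₂/n₁ = 2, Var(x̄₁−x̄₂) = σ²(1/n₁ + 1/(k·n₁)) = σ²·(k+1)/(k·n₁).
So n₁ = (1 + 1/k)·((z_{α} + z_β)/d)² = 1.500 × (2.487/0.77)².
n₁ = 1.500 × 10.43 = 15.6.
Round up: n₁ = 16, giving n₂ = 2 × 16 = 32.

n₁ = 16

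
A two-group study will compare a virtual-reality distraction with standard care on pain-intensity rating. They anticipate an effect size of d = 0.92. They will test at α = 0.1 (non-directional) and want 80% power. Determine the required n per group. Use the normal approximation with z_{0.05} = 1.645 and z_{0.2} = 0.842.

n = 15 per group

For two independent groups with equal n: n = 2·((z_{α/2} + z_β) / d)².
z_{α/2} + z_β = 1.645 + 0.842 = 2.487.
n = 2 × (2.487 / 0.92)² = 2 × 2.703² = 2 × 7.31 = 14.6.
Round up to the next whole participant.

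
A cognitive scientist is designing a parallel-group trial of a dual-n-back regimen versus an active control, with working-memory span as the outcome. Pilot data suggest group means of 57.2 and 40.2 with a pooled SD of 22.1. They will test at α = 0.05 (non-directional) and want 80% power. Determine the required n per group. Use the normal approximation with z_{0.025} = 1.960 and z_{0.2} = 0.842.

n = 27 per group

Cohen's d = |M₁ − M₂| / SD_pooled = |57.2 − 40.2| / 22.1 = 17.0 / 22.1 = 0.769.
For two independent groups with equal n: n = 2·((z_{α/2} + z_β) / d)².
z_{α/2} + z_β = 1.960 + 0.842 = 2.802.
n = 2 × (2.802 / 0.769)² = 2 × 3.644² = 2 × 13.28 = 26.6.
Round up to the next whole participant.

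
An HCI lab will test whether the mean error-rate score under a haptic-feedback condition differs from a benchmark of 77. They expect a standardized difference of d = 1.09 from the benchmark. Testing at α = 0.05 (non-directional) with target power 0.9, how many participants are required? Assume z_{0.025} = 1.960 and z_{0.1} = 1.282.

n = 9

For a one-sample test: n = ((z_{α/2} + z_β) / d)².
z_{α/2} + z_β = 1.960 + 1.282 = 3.242.
n = (3.242 / 1.09)² = 2.974² = 8.85.
Round up.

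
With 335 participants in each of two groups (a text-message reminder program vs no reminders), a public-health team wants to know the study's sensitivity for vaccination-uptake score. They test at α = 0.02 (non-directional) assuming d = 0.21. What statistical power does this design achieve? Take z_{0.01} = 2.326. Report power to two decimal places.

For two equal groups, power = Φ(d·√(n/2) − z_{α/2}).
d·√(n/2) = 0.21 × √(335/2) = 0.21 × 12.942 = 2.718.
z_β = 2.718 − 2.326 = 0.392.
Power = Φ(0.392) = 0.652.

power ≈ 0.65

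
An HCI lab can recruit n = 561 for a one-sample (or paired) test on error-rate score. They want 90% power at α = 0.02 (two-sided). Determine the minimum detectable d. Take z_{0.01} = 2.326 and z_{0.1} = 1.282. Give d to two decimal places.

d_min ≈ 0.15

For a single sample (or paired design) of n = 561: d_min = (z_{α/2} + z_β)/√n.
z-sum = 2.326 + 1.282 = 3.608.
d_min = 3.608 / √561 = 3.608 / 23.685 = 0.152.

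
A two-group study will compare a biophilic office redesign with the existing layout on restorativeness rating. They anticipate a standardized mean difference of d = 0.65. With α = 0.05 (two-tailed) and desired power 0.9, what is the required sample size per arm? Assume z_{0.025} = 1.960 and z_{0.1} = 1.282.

n = 50 per group

For two independent groups with equal n: n = 2·((z_{α/2} + z_β) / d)².
z_{α/2} + z_β = 1.960 + 1.282 = 3.242.
n = 2 × (3.242 / 0.65)² = 2 × 4.988² = 2 × 24.88 = 49.8.
Round up to the next whole participant.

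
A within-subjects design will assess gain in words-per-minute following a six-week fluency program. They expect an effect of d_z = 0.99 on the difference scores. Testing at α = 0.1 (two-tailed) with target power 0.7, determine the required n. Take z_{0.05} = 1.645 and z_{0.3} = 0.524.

For a paired (one-sample on differences) test: n = ((z_{α/2} + z_β) / d)².
z_{α/2} + z_β = 1.645 + 0.524 = 2.169.
n = (2.169 / 0.99)² = 2.191² = 4.80.
Round up.

n = 5 pairs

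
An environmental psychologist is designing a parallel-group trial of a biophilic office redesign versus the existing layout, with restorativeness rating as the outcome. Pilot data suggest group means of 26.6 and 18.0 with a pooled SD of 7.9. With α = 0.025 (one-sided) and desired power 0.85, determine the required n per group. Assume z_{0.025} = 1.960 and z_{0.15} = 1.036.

n = 16 per group

Cohen's d = |M₁ − M₂| / SD_pooled = |26.6 − 18.0| / 7.9 = 8.6 / 7.9 = 1.089.
For two independent groups with equal n: n = 2·((z_{α} + z_β) / d)².
z_{α} + z_β = 1.960 + 1.036 = 2.996.
n = 2 × (2.996 / 1.089)² = 2 × 2.751² = 2 × 7.57 = 15.1.
Round up to the next whole participant.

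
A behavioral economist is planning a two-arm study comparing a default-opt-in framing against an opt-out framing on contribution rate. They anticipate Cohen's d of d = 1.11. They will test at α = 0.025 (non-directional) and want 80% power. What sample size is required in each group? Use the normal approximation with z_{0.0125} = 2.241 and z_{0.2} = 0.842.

n = 16 per group

For two independent groups with equal n: n = 2·((z_{α/2} + z_β) / d)².
z_{α/2} + z_β = 2.241 + 0.842 = 3.083.
n = 2 × (3.083 / 1.11)² = 2 × 2.777² = 2 × 7.71 = 15.4.
Round up to the next whole participant.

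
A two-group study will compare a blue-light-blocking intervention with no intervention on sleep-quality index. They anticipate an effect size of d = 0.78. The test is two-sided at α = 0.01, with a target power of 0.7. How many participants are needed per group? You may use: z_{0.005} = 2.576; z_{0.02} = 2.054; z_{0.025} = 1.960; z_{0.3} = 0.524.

n = 32 per group

For two independent groups with equal n: n = 2·((z_{α/2} + z_β) / d)².
z_{α/2} + z_β = 2.576 + 0.524 = 3.100.
n = 2 × (3.100 / 0.78)² = 2 × 3.974² = 2 × 15.80 = 31.6.
Round up to the next whole participant.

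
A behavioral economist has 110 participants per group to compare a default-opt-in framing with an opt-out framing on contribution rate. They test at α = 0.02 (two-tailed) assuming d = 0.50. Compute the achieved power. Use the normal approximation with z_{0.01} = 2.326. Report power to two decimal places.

power ≈ 0.92

For two equal groups, power = Φ(d·√(n/2) − z_{α/2}).
d·√(n/2) = 0.50 × √(110/2) = 0.50 × 7.416 = 3.708.
z_β = 3.708 − 2.326 = 1.382.
Power = Φ(1.382) = 0.917.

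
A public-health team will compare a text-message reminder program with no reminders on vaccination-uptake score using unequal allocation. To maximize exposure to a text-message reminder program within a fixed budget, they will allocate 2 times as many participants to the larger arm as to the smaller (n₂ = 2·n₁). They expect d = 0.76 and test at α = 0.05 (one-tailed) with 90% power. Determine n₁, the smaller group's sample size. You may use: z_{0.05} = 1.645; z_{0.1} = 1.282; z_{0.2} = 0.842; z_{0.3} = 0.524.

With allocation ratio k = n₂/n₁ = 2, Var(x̄₁−x̄₂) = σ²(1/n₁ + 1/(k·n₁)) = σ²·(k+1)/(k·n₁).
So n₁ = (1 + 1/k)·((z_{α} + z_β)/d)² = 1.500 × (2.927/0.76)².
n₁ = 1.500 × 14.83 = 22.2.
Round up: n₁ = 23, giving n₂ = 2 × 23 = 46.

n₁ = 23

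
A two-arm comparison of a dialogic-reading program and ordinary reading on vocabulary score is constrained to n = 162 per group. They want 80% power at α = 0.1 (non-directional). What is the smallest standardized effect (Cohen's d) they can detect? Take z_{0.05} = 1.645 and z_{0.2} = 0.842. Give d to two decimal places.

For two independent groups of n = 162 each: d_min = (z_{α/2} + z_β)·√(2/n).
z-sum = 1.645 + 0.842 = 2.487.
d_min = 2.487 × √(2/162) = 2.487 × 0.1111 = 0.276.

d_min ≈ 0.28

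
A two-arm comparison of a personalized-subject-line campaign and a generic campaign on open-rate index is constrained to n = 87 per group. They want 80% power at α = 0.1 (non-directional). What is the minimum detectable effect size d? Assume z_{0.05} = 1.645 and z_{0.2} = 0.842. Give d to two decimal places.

For two independent groups of n = 87 each: d_min = (z_{α/2} + z_β)·√(2/n).
z-sum = 1.645 + 0.842 = 2.487.
d_min = 2.487 × √(2/87) = 2.487 × 0.1516 = 0.377.

d_min ≈ 0.38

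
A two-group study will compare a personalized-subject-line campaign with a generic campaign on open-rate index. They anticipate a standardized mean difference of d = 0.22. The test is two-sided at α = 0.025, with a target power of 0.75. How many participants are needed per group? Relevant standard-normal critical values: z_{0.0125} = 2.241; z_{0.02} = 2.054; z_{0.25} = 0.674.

For two independent groups with equal n: n = 2·((z_{α/2} + z_β) / d)².
z_{α/2} + z_β = 2.241 + 0.674 = 2.915.
n = 2 × (2.915 / 0.22)² = 2 × 13.250² = 2 × 175.56 = 351.1.
Round up to the next whole participant.

n = 352 per group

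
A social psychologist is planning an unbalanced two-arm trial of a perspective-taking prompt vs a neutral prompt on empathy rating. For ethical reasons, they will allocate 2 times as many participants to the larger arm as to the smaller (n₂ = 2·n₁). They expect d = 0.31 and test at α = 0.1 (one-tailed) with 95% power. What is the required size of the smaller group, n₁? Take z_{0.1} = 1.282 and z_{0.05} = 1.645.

n₁ = 134

With allocation ratio k = n₂/n₁ = 2, Var(x̄₁−x̄₂) = σ²(1/n₁ + 1/(k·n₁)) = σ²·(k+1)/(k·n₁).
So n₁ = (1 + 1/k)·((z_{α} + z_β)/d)² = 1.500 × (2.927/0.31)².
n₁ = 1.500 × 89.15 = 133.7.
Round up: n₁ = 134, giving n₂ = 2 × 134 = 268.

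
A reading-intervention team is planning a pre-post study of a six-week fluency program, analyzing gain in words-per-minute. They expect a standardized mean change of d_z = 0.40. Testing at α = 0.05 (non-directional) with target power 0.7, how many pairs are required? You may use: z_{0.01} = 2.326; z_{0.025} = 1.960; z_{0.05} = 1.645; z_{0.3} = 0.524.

For a paired (one-sample on differences) test: n = ((z_{α/2} + z_β) / d)².
z_{α/2} + z_β = 1.960 + 0.524 = 2.484.
n = (2.484 / 0.40)² = 6.210² = 38.56.
Round up.

n = 39 pairs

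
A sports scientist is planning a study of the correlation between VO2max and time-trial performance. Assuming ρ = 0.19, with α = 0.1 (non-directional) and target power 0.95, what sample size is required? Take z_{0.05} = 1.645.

Fisher's z: C = ½·ln((1+r)/(1−r)) = ½·ln(1.4691) = 0.1923.
n = ((z_{α/2} + z_β)/C)² + 3.
(1.645 + 1.645) / 0.1923 = 3.290 / 0.1923 = 17.109.
n = 17.109² + 3 = 292.71 + 3 = 295.7.
Round up.

n = 296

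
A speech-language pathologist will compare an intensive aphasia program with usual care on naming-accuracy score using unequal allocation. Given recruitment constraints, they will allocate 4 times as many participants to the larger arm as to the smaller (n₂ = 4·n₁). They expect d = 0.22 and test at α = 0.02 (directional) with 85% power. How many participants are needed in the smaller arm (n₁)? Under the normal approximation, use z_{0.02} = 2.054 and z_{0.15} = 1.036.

n₁ = 247

With allocation ratio k = n₂/n₁ = 4, Var(x̄₁−x̄₂) = σ²(1/n₁ + 1/(k·n₁)) = σ²·(k+1)/(k·n₁).
So n₁ = (1 + 1/k)·((z_{α} + z_β)/d)² = 1.250 × (3.090/0.22)².
n₁ = 1.250 × 197.27 = 246.6.
Round up: n₁ = 247, giving n₂ = 4 × 247 = 988.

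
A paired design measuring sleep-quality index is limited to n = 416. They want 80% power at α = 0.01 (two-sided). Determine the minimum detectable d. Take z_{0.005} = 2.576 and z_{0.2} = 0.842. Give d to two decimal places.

d_min ≈ 0.17

For a single sample (or paired design) of n = 416: d_min = (z_{α/2} + z_β)/√n.
z-sum = 2.576 + 0.842 = 3.418.
d_min = 3.418 / √416 = 3.418 / 20.396 = 0.168.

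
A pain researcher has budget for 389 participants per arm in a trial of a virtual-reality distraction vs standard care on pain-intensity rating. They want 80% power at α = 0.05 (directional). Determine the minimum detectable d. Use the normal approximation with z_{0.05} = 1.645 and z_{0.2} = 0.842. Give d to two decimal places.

For two independent groups of n = 389 each: d_min = (z_{α} + z_β)·√(2/n).
z-sum = 1.645 + 0.842 = 2.487.
d_min = 2.487 × √(2/389) = 2.487 × 0.0717 = 0.178.

d_min ≈ 0.18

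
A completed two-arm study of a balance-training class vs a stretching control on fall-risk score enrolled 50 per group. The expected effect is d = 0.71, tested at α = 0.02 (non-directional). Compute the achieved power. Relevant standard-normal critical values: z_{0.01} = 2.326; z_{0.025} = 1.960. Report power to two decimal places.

For two equal groups, power = Φ(d·√(n/2) − z_{α/2}).
d·√(n/2) = 0.71 × √(50/2) = 0.71 × 5.000 = 3.550.
z_β = 3.550 − 2.326 = 1.224.
Power = Φ(1.224) = 0.890.

power ≈ 0.89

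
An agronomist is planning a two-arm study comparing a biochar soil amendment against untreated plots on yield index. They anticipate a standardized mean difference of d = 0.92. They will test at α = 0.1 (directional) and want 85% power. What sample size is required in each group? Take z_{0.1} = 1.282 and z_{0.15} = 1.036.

For two independent groups with equal n: n = 2·((z_{α} + z_β) / d)².
z_{α} + z_β = 1.282 + 1.036 = 2.318.
n = 2 × (2.318 / 0.92)² = 2 × 2.520² = 2 × 6.35 = 12.7.
Round up to the next whole participant.

n = 13 per group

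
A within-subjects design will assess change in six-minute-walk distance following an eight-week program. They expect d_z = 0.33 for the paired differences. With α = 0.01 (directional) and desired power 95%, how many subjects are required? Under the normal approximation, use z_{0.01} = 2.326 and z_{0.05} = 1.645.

n = 145 pairs

For a paired (one-sample on differences) test: n = ((z_{α} + z_β) / d)².
z_{α} + z_β = 2.326 + 1.645 = 3.971.
n = (3.971 / 0.33)² = 12.033² = 144.80.
Round up.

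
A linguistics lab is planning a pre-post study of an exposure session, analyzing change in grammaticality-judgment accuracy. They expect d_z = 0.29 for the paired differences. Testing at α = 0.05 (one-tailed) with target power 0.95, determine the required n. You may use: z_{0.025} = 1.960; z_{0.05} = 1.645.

For a paired (one-sample on differences) test: n = ((z_{α} + z_β) / d)².
z_{α} + z_β = 1.645 + 1.645 = 3.290.
n = (3.290 / 0.29)² = 11.345² = 128.71.
Round up.

n = 129 pairs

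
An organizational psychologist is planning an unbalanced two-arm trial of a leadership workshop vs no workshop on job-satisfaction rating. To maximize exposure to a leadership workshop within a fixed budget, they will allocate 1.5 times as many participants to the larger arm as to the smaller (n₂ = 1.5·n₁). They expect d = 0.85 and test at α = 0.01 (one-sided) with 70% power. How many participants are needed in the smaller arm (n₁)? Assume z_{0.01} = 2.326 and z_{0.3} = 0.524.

n₁ = 19

With allocation ratio k = n₂/n₁ = 1.5, Var(x̄₁−x̄₂) = σ²(1/n₁ + 1/(k·n₁)) = σ²·(k+1)/(k·n₁).
So n₁ = (1 + 1/k)·((z_{α} + z_β)/d)² = 1.667 × (2.850/0.85)².
n₁ = 1.667 × 11.24 = 18.7.
Round up: n₁ = 19, giving n₂ = ⌈1.5 × 19⌉ = ⌈28.5⌉ = 29.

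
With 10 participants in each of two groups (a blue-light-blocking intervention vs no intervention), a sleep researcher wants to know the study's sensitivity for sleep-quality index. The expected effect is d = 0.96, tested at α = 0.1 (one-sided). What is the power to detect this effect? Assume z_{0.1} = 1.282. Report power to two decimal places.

For two equal groups, power = Φ(d·√(n/2) − z_{α}).
d·√(n/2) = 0.96 × √(10/2) = 0.96 × 2.236 = 2.147.
z_β = 2.147 − 1.282 = 0.865.
Power = Φ(0.865) = 0.806.

power ≈ 0.81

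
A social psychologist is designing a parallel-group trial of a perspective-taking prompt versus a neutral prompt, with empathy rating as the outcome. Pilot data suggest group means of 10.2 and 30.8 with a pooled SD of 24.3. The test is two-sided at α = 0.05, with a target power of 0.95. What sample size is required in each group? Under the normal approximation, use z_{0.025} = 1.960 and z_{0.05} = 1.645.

Cohen's d = |M₁ − M₂| / SD_pooled = |10.2 − 30.8| / 24.3 = 20.6 / 24.3 = 0.848.
For two independent groups with equal n: n = 2·((z_{α/2} + z_β) / d)².
z_{α/2} + z_β = 1.960 + 1.645 = 3.605.
n = 2 × (3.605 / 0.848)² = 2 × 4.251² = 2 × 18.07 = 36.1.
Round up to the next whole participant.

n = 37 per group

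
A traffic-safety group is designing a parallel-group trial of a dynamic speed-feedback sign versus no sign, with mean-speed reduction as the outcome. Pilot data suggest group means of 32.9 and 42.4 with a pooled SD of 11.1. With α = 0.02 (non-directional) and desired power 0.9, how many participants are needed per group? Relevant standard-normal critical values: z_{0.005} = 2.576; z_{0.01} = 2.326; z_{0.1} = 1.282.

n = 36 per group

Cohen's d = |M₁ − M₂| / SD_pooled = |32.9 − 42.4| / 11.1 = 9.5 / 11.1 = 0.856.
For two independent groups with equal n: n = 2·((z_{α/2} + z_β) / d)².
z_{α/2} + z_β = 2.326 + 1.282 = 3.608.
n = 2 × (3.608 / 0.856)² = 2 × 4.215² = 2 × 17.77 = 35.5.
Round up to the next whole participant.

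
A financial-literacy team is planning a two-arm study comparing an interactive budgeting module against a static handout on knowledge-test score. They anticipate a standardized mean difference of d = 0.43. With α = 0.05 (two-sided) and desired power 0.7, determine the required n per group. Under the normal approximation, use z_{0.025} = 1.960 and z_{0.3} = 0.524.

n = 67 per group

For two independent groups with equal n: n = 2·((z_{α/2} + z_β) / d)².
z_{α/2} + z_β = 1.960 + 0.524 = 2.484.
n = 2 × (2.484 / 0.43)² = 2 × 5.777² = 2 × 33.37 = 66.7.
Round up to the next whole participant.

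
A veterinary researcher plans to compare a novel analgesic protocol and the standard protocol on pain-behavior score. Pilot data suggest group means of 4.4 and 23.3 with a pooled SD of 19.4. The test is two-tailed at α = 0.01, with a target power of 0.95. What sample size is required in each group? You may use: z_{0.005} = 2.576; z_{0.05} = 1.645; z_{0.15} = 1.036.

Cohen's d = |M₁ − M₂| / SD_pooled = |4.4 − 23.3| / 19.4 = 18.9 / 19.4 = 0.974.
For two independent groups with equal n: n = 2·((z_{α/2} + z_β) / d)².
z_{α/2} + z_β = 2.576 + 1.645 = 4.221.
n = 2 × (4.221 / 0.974)² = 2 × 4.334² = 2 × 18.78 = 37.6.
Round up to the next whole participant.

n = 38 per group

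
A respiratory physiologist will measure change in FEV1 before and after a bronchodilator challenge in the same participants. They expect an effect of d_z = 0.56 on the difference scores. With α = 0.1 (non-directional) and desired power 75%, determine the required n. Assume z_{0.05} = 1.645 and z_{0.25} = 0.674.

For a paired (one-sample on differences) test: n = ((z_{α/2} + z_β) / d)².
z_{α/2} + z_β = 1.645 + 0.674 = 2.319.
n = (2.319 / 0.56)² = 4.141² = 17.15.
Round up.

n = 18 pairs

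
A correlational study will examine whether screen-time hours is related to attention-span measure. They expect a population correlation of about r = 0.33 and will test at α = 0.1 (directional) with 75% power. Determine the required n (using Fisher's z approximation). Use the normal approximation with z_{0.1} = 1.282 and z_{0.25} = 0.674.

Fisher's z: C = ½·ln((1+r)/(1−r)) = ½·ln(1.9851) = 0.3428.
n = ((z_{α} + z_β)/C)² + 3.
(1.282 + 0.674) / 0.3428 = 1.956 / 0.3428 = 5.706.
n = 5.706² + 3 = 32.56 + 3 = 35.6.
Round up.

n = 36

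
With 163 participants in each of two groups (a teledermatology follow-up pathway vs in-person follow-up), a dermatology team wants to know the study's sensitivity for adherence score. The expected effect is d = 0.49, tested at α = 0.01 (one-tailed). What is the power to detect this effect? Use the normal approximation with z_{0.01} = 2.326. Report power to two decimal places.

For two equal groups, power = Φ(d·√(n/2) − z_{α}).
d·√(n/2) = 0.49 × √(163/2) = 0.49 × 9.028 = 4.424.
z_β = 4.424 − 2.326 = 2.098.
Power = Φ(2.098) = 0.982.

power ≈ 0.98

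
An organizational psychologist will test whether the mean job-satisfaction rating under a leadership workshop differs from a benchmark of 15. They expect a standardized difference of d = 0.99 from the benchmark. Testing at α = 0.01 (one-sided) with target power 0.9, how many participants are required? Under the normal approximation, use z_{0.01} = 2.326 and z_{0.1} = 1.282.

For a one-sample test: n = ((z_{α} + z_β) / d)².
z_{α} + z_β = 2.326 + 1.282 = 3.608.
n = (3.608 / 0.99)² = 3.644² = 13.28.
Round up.

n = 14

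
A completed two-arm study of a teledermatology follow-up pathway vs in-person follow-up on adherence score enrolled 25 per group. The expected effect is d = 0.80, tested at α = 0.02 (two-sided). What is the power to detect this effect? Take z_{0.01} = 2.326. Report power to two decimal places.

power ≈ 0.69

For two equal groups, power = Φ(d·√(n/2) − z_{α/2}).
d·√(n/2) = 0.80 × √(25/2) = 0.80 × 3.536 = 2.828.
z_β = 2.828 − 2.326 = 0.502.
Power = Φ(0.502) = 0.692.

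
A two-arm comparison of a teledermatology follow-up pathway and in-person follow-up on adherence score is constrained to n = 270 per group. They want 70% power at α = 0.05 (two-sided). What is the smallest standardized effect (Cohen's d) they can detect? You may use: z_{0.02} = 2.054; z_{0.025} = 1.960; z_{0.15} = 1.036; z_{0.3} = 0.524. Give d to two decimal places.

For two independent groups of n = 270 each: d_min = (z_{α/2} + z_β)·√(2/n).
z-sum = 1.960 + 0.524 = 2.484.
d_min = 2.484 × √(2/270) = 2.484 × 0.0861 = 0.214.

d_min ≈ 0.21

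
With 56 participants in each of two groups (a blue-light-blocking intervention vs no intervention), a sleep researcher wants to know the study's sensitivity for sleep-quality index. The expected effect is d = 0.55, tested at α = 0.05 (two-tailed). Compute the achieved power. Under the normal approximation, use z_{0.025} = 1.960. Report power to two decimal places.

For two equal groups, power = Φ(d·√(n/2) − z_{α/2}).
d·√(n/2) = 0.55 × √(56/2) = 0.55 × 5.292 = 2.910.
z_β = 2.910 − 1.960 = 0.950.
Power = Φ(0.950) = 0.829.

power ≈ 0.83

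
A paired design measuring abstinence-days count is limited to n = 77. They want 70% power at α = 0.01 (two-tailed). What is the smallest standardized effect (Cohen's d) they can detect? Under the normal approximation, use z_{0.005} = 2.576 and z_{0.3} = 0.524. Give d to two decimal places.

d_min ≈ 0.35

For a single sample (or paired design) of n = 77: d_min = (z_{α/2} + z_β)/√n.
z-sum = 2.576 + 0.524 = 3.100.
d_min = 3.100 / √77 = 3.100 / 8.775 = 0.353.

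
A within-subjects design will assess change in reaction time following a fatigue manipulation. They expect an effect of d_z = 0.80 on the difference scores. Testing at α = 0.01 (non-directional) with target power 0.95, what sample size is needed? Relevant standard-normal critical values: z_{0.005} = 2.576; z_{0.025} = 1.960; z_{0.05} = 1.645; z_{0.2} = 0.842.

For a paired (one-sample on differences) test: n = ((z_{α/2} + z_β) / d)².
z_{α/2} + z_β = 2.576 + 1.645 = 4.221.
n = (4.221 / 0.80)² = 5.276² = 27.84.
Round up.

n = 28 pairs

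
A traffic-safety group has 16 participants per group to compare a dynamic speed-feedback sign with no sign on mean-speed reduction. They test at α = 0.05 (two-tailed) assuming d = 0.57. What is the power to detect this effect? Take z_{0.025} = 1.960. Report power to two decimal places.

power ≈ 0.36

For two equal groups, power = Φ(d·√(n/2) − z_{α/2}).
d·√(n/2) = 0.57 × √(16/2) = 0.57 × 2.828 = 1.612.
z_β = 1.612 − 1.960 = -0.348.
Power = Φ(-0.348) = 0.364.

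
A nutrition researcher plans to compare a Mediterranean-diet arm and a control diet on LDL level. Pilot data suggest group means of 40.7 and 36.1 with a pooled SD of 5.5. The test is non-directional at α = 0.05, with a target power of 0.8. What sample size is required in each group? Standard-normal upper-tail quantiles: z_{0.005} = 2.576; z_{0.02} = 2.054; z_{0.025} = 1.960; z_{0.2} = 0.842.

Cohen's d = |M₁ − M₂| / SD_pooled = |40.7 − 36.1| / 5.5 = 4.6 / 5.5 = 0.836.
For two independent groups with equal n: n = 2·((z_{α/2} + z_β) / d)².
z_{α/2} + z_β = 1.960 + 0.842 = 2.802.
n = 2 × (2.802 / 0.836)² = 2 × 3.352² = 2 × 11.23 = 22.5.
Round up to the next whole participant.

n = 23 per group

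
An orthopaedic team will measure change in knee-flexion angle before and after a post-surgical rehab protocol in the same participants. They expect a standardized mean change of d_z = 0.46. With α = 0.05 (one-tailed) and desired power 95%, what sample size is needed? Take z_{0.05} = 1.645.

For a paired (one-sample on differences) test: n = ((z_{α} + z_β) / d)².
z_{α} + z_β = 1.645 + 1.645 = 3.290.
n = (3.290 / 0.46)² = 7.152² = 51.15.
Round up.

n = 52 pairs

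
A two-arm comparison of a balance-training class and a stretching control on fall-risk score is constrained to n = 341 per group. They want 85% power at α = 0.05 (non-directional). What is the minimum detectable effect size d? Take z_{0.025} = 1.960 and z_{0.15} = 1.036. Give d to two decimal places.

d_min ≈ 0.23

For two independent groups of n = 341 each: d_min = (z_{α/2} + z_β)·√(2/n).
z-sum = 1.960 + 1.036 = 2.996.
d_min = 2.996 × √(2/341) = 2.996 × 0.0766 = 0.229.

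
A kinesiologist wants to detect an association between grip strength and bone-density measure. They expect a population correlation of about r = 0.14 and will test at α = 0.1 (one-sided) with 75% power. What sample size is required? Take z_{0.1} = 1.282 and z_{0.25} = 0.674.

n = 196

Fisher's z: C = ½·ln((1+r)/(1−r)) = ½·ln(1.3256) = 0.1409.
n = ((z_{α} + z_β)/C)² + 3.
(1.282 + 0.674) / 0.1409 = 1.956 / 0.1409 = 13.882.
n = 13.882² + 3 = 192.72 + 3 = 195.7.
Round up.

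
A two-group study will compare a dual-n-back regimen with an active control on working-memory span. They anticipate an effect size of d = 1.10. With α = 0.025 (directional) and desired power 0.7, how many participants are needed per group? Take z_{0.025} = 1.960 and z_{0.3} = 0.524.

n = 11 per group

For two independent groups with equal n: n = 2·((z_{α} + z_β) / d)².
z_{α} + z_β = 1.960 + 0.524 = 2.484.
n = 2 × (2.484 / 1.10)² = 2 × 2.258² = 2 × 5.10 = 10.2.
Round up to the next whole participant.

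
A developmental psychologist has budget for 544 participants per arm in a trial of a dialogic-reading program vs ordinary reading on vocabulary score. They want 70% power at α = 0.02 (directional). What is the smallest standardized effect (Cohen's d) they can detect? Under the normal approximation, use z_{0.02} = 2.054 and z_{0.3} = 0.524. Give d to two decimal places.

d_min ≈ 0.16

For two independent groups of n = 544 each: d_min = (z_{α} + z_β)·√(2/n).
z-sum = 2.054 + 0.524 = 2.578.
d_min = 2.578 × √(2/544) = 2.578 × 0.0606 = 0.156.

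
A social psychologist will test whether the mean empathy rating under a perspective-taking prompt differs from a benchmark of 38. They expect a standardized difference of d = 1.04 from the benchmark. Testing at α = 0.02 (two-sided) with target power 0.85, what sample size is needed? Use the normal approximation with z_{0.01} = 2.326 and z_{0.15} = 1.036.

n = 11

For a one-sample test: n = ((z_{α/2} + z_β) / d)².
z_{α/2} + z_β = 2.326 + 1.036 = 3.362.
n = (3.362 / 1.04)² = 3.233² = 10.45.
Round up.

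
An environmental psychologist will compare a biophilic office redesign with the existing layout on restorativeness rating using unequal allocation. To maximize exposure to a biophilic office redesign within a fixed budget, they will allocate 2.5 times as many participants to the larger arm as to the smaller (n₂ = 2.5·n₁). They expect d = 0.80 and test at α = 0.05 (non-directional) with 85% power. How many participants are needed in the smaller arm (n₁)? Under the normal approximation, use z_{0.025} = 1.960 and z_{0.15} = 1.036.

With allocation ratio k = n₂/n₁ = 2.5, Var(x̄₁−x̄₂) = σ²(1/n₁ + 1/(k·n₁)) = σ²·(k+1)/(k·n₁).
So n₁ = (1 + 1/k)·((z_{α/2} + z_β)/d)² = 1.400 × (2.996/0.80)².
n₁ = 1.400 × 14.03 = 19.6.
Round up: n₁ = 20, giving n₂ = 2.5 × 20 = 50.

n₁ = 20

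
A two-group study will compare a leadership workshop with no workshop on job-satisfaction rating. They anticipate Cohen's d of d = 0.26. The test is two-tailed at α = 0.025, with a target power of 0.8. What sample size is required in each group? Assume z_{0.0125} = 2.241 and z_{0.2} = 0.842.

For two independent groups with equal n: n = 2·((z_{α/2} + z_β) / d)².
z_{α/2} + z_β = 2.241 + 0.842 = 3.083.
n = 2 × (3.083 / 0.26)² = 2 × 11.858² = 2 × 140.60 = 281.2.
Round up to the next whole participant.

n = 282 per group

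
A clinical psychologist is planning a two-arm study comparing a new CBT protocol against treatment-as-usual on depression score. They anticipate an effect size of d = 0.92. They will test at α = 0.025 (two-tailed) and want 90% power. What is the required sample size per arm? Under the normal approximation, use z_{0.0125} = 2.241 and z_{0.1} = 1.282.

For two independent groups with equal n: n = 2·((z_{α/2} + z_β) / d)².
z_{α/2} + z_β = 2.241 + 1.282 = 3.523.
n = 2 × (3.523 / 0.92)² = 2 × 3.829² = 2 × 14.66 = 29.3.
Round up to the next whole participant.

n = 30 per group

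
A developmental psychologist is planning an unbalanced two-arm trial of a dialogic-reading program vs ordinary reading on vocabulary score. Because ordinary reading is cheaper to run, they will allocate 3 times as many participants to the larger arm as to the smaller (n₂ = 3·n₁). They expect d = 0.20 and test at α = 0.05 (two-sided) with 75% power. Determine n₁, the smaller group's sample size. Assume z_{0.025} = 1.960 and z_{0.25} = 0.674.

With allocation ratio k = n₂/n₁ = 3, Var(x̄₁−x̄₂) = σ²(1/n₁ + 1/(k·n₁)) = σ²·(k+1)/(k·n₁).
So n₁ = (1 + 1/k)·((z_{α/2} + z_β)/d)² = 1.333 × (2.634/0.20)².
n₁ = 1.333 × 173.45 = 231.3.
Round up: n₁ = 232, giving n₂ = 3 × 232 = 696.

n₁ = 232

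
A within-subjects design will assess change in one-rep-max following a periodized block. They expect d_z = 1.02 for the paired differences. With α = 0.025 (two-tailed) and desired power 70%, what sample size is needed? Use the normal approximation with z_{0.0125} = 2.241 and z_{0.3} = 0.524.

For a paired (one-sample on differences) test: n = ((z_{α/2} + z_β) / d)².
z_{α/2} + z_β = 2.241 + 0.524 = 2.765.
n = (2.765 / 1.02)² = 2.711² = 7.35.
Round up.

n = 8 pairs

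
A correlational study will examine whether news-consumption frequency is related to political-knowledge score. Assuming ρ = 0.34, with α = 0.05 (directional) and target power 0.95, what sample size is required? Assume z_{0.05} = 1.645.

n = 90

Fisher's z: C = ½·ln((1+r)/(1−r)) = ½·ln(2.0303) = 0.3541.
n = ((z_{α} + z_β)/C)² + 3.
(1.645 + 1.645) / 0.3541 = 3.290 / 0.3541 = 9.291.
n = 9.291² + 3 = 86.33 + 3 = 89.3.
Round up.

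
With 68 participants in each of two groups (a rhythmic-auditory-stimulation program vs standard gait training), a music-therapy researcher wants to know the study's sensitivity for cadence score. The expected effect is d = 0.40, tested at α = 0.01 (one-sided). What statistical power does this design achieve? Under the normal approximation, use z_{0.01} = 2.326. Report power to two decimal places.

For two equal groups, power = Φ(d·√(n/2) − z_{α}).
d·√(n/2) = 0.40 × √(68/2) = 0.40 × 5.831 = 2.332.
z_β = 2.332 − 2.326 = 0.006.
Power = Φ(0.006) = 0.503.

power ≈ 0.50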